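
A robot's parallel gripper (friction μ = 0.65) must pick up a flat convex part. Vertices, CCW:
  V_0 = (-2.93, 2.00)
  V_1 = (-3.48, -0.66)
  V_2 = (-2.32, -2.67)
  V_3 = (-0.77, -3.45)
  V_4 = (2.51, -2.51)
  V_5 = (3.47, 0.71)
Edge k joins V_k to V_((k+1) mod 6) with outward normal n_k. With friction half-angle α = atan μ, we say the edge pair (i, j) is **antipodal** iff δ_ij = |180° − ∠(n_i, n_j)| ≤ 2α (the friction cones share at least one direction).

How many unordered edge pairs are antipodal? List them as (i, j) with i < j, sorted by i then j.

α = atan 0.65 = 33.02°;  2α = 66.05°
n_0 = (-0.9793, +0.2025)
n_1 = (-0.8661, -0.4998)
n_2 = (-0.4495, -0.8933)
n_3 = (+0.2755, -0.9613)
n_4 = (+0.9583, -0.2857)
n_5 = (+0.1976, +0.9803)
  (0,1): δ = 138.33°  ·
  (0,2): δ = 105.03°  ·
  (0,3): δ = 62.33°  ✓
  (0,4): δ = 4.92°  ✓
  (0,5): δ = 90.29°  ·
  (1,2): δ = 146.70°  ·
  (1,3): δ = 104.00°  ·
  (1,4): δ = 46.59°  ✓
  (1,5): δ = 48.61°  ✓
  (2,3): δ = 137.30°  ·
  (2,4): δ = 79.89°  ·
  (2,5): δ = 15.32°  ✓
  (3,4): δ = 122.59°  ·
  (3,5): δ = 27.39°  ✓
  (4,5): δ = 84.79°  ·
antipodal pairs: 6

count = 6; pairs: (0,3), (0,4), (1,4), (1,5), (2,5), (3,5)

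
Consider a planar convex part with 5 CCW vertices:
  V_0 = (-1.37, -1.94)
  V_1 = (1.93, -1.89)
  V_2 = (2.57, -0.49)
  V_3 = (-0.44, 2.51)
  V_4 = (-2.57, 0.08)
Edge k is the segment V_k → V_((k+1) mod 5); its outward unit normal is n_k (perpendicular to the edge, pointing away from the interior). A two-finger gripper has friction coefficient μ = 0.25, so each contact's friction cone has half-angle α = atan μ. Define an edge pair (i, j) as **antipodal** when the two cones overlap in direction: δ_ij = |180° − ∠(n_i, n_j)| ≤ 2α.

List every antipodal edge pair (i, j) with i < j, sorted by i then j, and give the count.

count = 2; pairs: (1,3), (2,4)

α = atan 0.25 = 14.04°;  2α = 28.07°
n_0 = (+0.0151, -0.9999)
n_1 = (+0.9095, -0.4158)
n_2 = (+0.7059, +0.7083)
n_3 = (-0.7520, +0.6592)
n_4 = (-0.8597, -0.5107)
  (0,1): δ = 115.44°  ·
  (0,2): δ = 45.77°  ·
  (0,3): δ = 47.90°  ·
  (0,4): δ = 119.84°  ·
  (1,2): δ = 110.34°  ·
  (1,3): δ = 16.67°  ✓
  (1,4): δ = 55.28°  ·
  (2,3): δ = 86.33°  ·
  (2,4): δ = 14.38°  ✓
  (3,4): δ = 108.05°  ·
antipodal pairs: 2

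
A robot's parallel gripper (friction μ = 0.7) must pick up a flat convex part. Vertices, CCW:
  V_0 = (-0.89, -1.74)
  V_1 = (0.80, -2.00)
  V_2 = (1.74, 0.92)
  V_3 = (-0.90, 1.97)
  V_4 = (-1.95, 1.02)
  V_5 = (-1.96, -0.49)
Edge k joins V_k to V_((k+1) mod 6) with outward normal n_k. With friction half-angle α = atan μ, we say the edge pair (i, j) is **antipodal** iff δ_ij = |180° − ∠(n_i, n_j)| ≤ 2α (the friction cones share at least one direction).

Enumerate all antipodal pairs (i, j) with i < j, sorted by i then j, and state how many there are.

count = 7; pairs: (0,2), (0,3), (1,3), (1,4), (1,5), (2,4), (2,5)

α = atan 0.7 = 34.99°;  2α = 69.98°
n_0 = (-0.1521, -0.9884)
n_1 = (+0.9519, -0.3064)
n_2 = (+0.3696, +0.9292)
n_3 = (-0.6709, +0.7415)
n_4 = (-1.0000, +0.0066)
n_5 = (-0.7597, -0.6503)
  (0,1): δ = 99.10°  ·
  (0,2): δ = 12.94°  ✓
  (0,3): δ = 50.88°  ✓
  (0,4): δ = 98.37°  ·
  (0,5): δ = 139.31°  ·
  (1,2): δ = 93.84°  ·
  (1,3): δ = 30.02°  ✓
  (1,4): δ = 17.46°  ✓
  (1,5): δ = 58.41°  ✓
  (2,3): δ = 116.17°  ·
  (2,4): δ = 68.69°  ✓
  (2,5): δ = 27.75°  ✓
  (3,4): δ = 132.52°  ·
  (3,5): δ = 91.57°  ·
  (4,5): δ = 139.06°  ·
antipodal pairs: 7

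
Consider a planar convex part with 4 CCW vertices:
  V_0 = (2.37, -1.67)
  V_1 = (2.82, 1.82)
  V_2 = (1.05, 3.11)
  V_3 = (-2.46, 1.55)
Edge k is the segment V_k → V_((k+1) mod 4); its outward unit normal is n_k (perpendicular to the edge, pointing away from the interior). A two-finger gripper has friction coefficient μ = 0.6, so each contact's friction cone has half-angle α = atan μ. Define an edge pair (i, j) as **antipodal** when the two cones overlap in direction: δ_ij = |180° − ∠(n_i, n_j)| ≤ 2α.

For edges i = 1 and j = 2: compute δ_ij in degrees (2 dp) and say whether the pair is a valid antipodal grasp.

δ = 119.95°, invalid

α = atan 0.6 = 30.96°;  2α = 61.93°
edge 1: e_1 = (-1.77, +1.29);  n_1 = (+0.5890, +0.8081)
edge 2: e_2 = (-3.51, -1.56);  n_2 = (-0.4061, +0.9138)
∠(n_1, n_2) = 60.05°
δ = |180° − 60.05°| = 119.95°
119.95° > 2α = 61.93°  →  invalid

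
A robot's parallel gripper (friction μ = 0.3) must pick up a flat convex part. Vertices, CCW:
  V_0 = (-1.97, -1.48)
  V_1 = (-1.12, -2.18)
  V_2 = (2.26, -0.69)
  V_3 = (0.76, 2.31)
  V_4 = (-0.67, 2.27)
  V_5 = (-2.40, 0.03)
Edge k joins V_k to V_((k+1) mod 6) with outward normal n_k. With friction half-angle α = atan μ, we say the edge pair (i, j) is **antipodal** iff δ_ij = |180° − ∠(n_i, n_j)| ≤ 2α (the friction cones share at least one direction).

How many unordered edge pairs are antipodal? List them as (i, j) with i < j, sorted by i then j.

α = atan 0.3 = 16.70°;  2α = 33.40°
n_0 = (-0.6357, -0.7719)
n_1 = (+0.4034, -0.9150)
n_2 = (+0.8944, +0.4472)
n_3 = (-0.0280, +0.9996)
n_4 = (-0.7914, +0.6112)
n_5 = (-0.9618, -0.2739)
  (0,1): δ = 116.74°  ·
  (0,2): δ = 23.96°  ✓
  (0,3): δ = 41.07°  ·
  (0,4): δ = 91.79°  ·
  (0,5): δ = 145.37°  ·
  (1,2): δ = 87.22°  ·
  (1,3): δ = 22.19°  ✓
  (1,4): δ = 28.53°  ✓
  (1,5): δ = 82.11°  ·
  (2,3): δ = 114.96°  ·
  (2,4): δ = 64.24°  ·
  (2,5): δ = 10.67°  ✓
  (3,4): δ = 129.28°  ·
  (3,5): δ = 75.71°  ·
  (4,5): δ = 126.43°  ·
antipodal pairs: 4

count = 4; pairs: (0,2), (1,3), (1,4), (2,5)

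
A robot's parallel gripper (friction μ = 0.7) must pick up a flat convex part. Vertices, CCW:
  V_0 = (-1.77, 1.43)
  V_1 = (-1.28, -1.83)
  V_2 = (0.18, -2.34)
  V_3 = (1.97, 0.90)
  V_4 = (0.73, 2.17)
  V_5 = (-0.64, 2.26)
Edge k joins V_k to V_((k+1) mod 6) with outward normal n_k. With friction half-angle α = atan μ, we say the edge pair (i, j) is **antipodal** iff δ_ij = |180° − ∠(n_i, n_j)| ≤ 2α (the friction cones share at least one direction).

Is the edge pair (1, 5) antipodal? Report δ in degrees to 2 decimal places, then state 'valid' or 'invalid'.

α = atan 0.7 = 34.99°;  2α = 69.98°
edge 1: e_1 = (+1.46, -0.51);  n_1 = (-0.3298, -0.9441)
edge 5: e_5 = (-1.13, -0.83);  n_5 = (-0.5920, +0.8060)
∠(n_1, n_5) = 124.45°
δ = |180° − 124.45°| = 55.55°
55.55° ≤ 2α = 69.98°  →  valid

δ = 55.55°, valid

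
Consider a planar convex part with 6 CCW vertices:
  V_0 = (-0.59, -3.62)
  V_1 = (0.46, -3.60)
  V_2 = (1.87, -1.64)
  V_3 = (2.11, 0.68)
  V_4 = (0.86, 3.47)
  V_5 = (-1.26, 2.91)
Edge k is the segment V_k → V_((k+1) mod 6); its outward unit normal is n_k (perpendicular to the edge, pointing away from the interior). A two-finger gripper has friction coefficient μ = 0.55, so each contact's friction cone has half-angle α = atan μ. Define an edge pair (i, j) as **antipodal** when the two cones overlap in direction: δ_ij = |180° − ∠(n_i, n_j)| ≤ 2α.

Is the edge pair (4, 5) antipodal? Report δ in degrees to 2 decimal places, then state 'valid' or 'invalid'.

δ = 98.94°, invalid

α = atan 0.55 = 28.81°;  2α = 57.62°
edge 4: e_4 = (-2.12, -0.56);  n_4 = (-0.2554, +0.9668)
edge 5: e_5 = (+0.67, -6.53);  n_5 = (-0.9948, -0.1021)
∠(n_4, n_5) = 81.06°
δ = |180° − 81.06°| = 98.94°
98.94° > 2α = 57.62°  →  invalid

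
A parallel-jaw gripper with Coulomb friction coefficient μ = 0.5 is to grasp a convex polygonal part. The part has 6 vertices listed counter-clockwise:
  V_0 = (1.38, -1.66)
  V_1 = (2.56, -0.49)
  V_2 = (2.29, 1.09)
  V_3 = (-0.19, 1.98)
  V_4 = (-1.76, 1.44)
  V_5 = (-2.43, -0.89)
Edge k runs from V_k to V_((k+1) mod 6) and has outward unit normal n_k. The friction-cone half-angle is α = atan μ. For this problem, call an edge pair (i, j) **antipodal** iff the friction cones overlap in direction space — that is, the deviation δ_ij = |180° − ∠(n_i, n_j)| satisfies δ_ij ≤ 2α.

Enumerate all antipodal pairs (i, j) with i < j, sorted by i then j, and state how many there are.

α = atan 0.5 = 26.57°;  2α = 53.13°
n_0 = (+0.7041, -0.7101)
n_1 = (+0.9857, +0.1684)
n_2 = (+0.3378, +0.9412)
n_3 = (-0.3252, +0.9456)
n_4 = (-0.9611, +0.2764)
n_5 = (-0.1981, -0.9802)
  (0,1): δ = 125.06°  ·
  (0,2): δ = 64.50°  ·
  (0,3): δ = 25.78°  ✓
  (0,4): δ = 29.20°  ✓
  (0,5): δ = 123.82°  ·
  (1,2): δ = 119.44°  ·
  (1,3): δ = 80.72°  ·
  (1,4): δ = 25.74°  ✓
  (1,5): δ = 68.88°  ·
  (2,3): δ = 141.28°  ·
  (2,4): δ = 86.30°  ·
  (2,5): δ = 8.32°  ✓
  (3,4): δ = 125.02°  ·
  (3,5): δ = 30.41°  ✓
  (4,5): δ = 85.38°  ·
antipodal pairs: 5

count = 5; pairs: (0,3), (0,4), (1,4), (2,5), (3,5)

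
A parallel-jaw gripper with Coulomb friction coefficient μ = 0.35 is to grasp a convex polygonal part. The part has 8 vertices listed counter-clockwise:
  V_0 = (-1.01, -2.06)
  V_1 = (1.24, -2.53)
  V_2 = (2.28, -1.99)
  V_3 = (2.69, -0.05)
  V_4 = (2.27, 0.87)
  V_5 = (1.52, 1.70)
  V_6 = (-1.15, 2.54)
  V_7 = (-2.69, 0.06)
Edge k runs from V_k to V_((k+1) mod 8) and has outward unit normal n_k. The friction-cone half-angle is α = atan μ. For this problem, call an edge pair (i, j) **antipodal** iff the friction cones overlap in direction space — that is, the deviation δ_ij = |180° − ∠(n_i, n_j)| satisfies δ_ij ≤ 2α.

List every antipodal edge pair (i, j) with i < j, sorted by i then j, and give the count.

α = atan 0.35 = 19.29°;  2α = 38.58°
n_0 = (-0.2045, -0.9789)
n_1 = (+0.4608, -0.8875)
n_2 = (+0.9784, -0.2068)
n_3 = (+0.9097, +0.4153)
n_4 = (+0.7420, +0.6704)
n_5 = (+0.3001, +0.9539)
n_6 = (-0.8495, +0.5275)
n_7 = (-0.7837, -0.6211)
  (0,1): δ = 140.76°  ·
  (0,2): δ = 90.13°  ·
  (0,3): δ = 53.66°  ·
  (0,4): δ = 36.10°  ✓
  (0,5): δ = 5.67°  ✓
  (0,6): δ = 69.96°  ·
  (0,7): δ = 140.19°  ·
  (1,2): δ = 129.37°  ·
  (1,3): δ = 92.90°  ·
  (1,4): δ = 75.34°  ·
  (1,5): δ = 44.90°  ·
  (1,6): δ = 30.72°  ✓
  (1,7): δ = 100.96°  ·
  (2,3): δ = 143.53°  ·
  (2,4): δ = 125.97°  ·
  (2,5): δ = 95.53°  ·
  (2,6): δ = 19.91°  ✓
  (2,7): δ = 50.33°  ·
  (3,4): δ = 162.44°  ·
  (3,5): δ = 132.00°  ·
  (3,6): δ = 56.38°  ·
  (3,7): δ = 13.86°  ✓
  (4,5): δ = 149.57°  ·
  (4,6): δ = 73.94°  ·
  (4,7): δ = 3.71°  ✓
  (5,6): δ = 104.38°  ·
  (5,7): δ = 34.14°  ✓
  (6,7): δ = 109.77°  ·
antipodal pairs: 7

count = 7; pairs: (0,4), (0,5), (1,6), (2,6), (3,7), (4,7), (5,7)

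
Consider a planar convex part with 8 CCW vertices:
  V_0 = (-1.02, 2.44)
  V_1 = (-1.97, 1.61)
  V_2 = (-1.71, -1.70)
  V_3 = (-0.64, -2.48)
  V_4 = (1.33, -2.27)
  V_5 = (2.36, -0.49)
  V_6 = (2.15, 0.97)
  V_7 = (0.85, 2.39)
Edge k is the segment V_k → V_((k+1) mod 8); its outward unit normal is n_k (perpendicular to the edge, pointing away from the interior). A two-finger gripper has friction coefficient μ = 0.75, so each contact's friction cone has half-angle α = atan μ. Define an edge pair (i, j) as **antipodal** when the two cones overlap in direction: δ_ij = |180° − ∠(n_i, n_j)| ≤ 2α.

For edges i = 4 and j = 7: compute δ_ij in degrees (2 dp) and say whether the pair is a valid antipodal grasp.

α = atan 0.75 = 36.87°;  2α = 73.74°
edge 4: e_4 = (+1.03, +1.78);  n_4 = (+0.8655, -0.5008)
edge 7: e_7 = (-1.87, +0.05);  n_7 = (+0.0267, +0.9996)
∠(n_4, n_7) = 118.52°
δ = |180° − 118.52°| = 61.48°
61.48° ≤ 2α = 73.74°  →  valid

δ = 61.48°, valid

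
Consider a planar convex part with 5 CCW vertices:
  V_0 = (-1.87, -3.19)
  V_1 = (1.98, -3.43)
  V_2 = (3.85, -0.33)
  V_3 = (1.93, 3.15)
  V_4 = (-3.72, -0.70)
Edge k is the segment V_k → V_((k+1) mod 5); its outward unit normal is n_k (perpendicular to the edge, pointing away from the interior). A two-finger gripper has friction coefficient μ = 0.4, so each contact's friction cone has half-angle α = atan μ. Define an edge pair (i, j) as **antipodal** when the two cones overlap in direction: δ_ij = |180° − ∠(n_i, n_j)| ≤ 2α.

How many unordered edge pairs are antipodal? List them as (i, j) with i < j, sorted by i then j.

count = 3; pairs: (0,3), (1,3), (2,4)

α = atan 0.4 = 21.80°;  2α = 43.60°
n_0 = (-0.0622, -0.9981)
n_1 = (+0.8563, -0.5165)
n_2 = (+0.8756, +0.4831)
n_3 = (-0.5631, +0.8264)
n_4 = (-0.8027, -0.5964)
  (0,1): δ = 117.53°  ·
  (0,2): δ = 57.55°  ·
  (0,3): δ = 37.84°  ✓
  (0,4): δ = 130.18°  ·
  (1,2): δ = 120.01°  ·
  (1,3): δ = 24.63°  ✓
  (1,4): δ = 67.71°  ·
  (2,3): δ = 84.62°  ·
  (2,4): δ = 7.72°  ✓
  (3,4): δ = 87.66°  ·
antipodal pairs: 3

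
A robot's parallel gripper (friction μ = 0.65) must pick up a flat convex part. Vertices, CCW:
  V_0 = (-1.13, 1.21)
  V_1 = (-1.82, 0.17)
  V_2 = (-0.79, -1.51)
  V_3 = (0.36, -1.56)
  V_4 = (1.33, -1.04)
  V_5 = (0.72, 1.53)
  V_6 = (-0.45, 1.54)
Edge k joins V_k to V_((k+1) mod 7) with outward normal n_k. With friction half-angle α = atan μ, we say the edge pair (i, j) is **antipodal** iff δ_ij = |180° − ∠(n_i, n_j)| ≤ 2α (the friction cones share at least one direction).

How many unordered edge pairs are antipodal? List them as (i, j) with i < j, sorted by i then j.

α = atan 0.65 = 33.02°;  2α = 66.05°
n_0 = (-0.8333, +0.5528)
n_1 = (-0.8525, -0.5227)
n_2 = (-0.0434, -0.9991)
n_3 = (+0.4725, -0.8813)
n_4 = (+0.9730, +0.2309)
n_5 = (+0.0085, +1.0000)
n_6 = (-0.4366, +0.8997)
  (0,1): δ = 114.92°  ·
  (0,2): δ = 58.93°  ✓
  (0,3): δ = 28.24°  ✓
  (0,4): δ = 46.92°  ✓
  (0,5): δ = 123.07°  ·
  (0,6): δ = 149.45°  ·
  (1,2): δ = 124.00°  ·
  (1,3): δ = 93.32°  ·
  (1,4): δ = 18.16°  ✓
  (1,5): δ = 58.00°  ✓
  (1,6): δ = 84.37°  ·
  (2,3): δ = 149.32°  ·
  (2,4): δ = 74.16°  ·
  (2,5): δ = 2.00°  ✓
  (2,6): δ = 28.38°  ✓
  (3,4): δ = 104.84°  ·
  (3,5): δ = 28.68°  ✓
  (3,6): δ = 2.31°  ✓
  (4,5): δ = 103.84°  ·
  (4,6): δ = 77.47°  ·
  (5,6): δ = 153.62°  ·
antipodal pairs: 9

count = 9; pairs: (0,2), (0,3), (0,4), (1,4), (1,5), (2,5), (2,6), (3,5), (3,6)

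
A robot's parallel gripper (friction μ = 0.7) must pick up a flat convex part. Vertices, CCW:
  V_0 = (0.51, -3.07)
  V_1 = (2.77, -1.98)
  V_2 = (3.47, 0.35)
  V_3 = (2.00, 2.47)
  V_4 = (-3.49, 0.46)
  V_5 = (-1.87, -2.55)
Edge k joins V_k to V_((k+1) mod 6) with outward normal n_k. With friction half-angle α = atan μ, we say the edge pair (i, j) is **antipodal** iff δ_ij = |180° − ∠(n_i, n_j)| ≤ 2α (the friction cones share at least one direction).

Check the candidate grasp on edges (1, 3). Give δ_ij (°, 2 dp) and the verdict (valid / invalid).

α = atan 0.7 = 34.99°;  2α = 69.98°
edge 1: e_1 = (+0.70, +2.33);  n_1 = (+0.9577, -0.2877)
edge 3: e_3 = (-5.49, -2.01);  n_3 = (-0.3438, +0.9390)
∠(n_1, n_3) = 126.83°
δ = |180° − 126.83°| = 53.17°
53.17° ≤ 2α = 69.98°  →  valid

δ = 53.17°, valid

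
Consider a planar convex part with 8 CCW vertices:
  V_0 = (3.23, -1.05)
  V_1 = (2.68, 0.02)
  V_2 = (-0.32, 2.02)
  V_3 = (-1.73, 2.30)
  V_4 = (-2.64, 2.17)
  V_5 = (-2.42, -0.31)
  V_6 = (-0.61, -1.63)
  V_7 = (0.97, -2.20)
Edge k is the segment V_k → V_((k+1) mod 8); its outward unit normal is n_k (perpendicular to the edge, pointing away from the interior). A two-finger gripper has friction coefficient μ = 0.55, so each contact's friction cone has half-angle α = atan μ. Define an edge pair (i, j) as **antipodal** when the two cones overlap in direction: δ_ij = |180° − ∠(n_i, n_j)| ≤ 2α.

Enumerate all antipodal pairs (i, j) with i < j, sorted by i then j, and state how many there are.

α = atan 0.55 = 28.81°;  2α = 57.62°
n_0 = (+0.8894, +0.4572)
n_1 = (+0.5547, +0.8321)
n_2 = (+0.1948, +0.9808)
n_3 = (-0.1414, +0.9899)
n_4 = (-0.9961, -0.0884)
n_5 = (-0.5892, -0.8080)
n_6 = (-0.3394, -0.9407)
n_7 = (+0.4535, -0.8913)
  (0,1): δ = 150.89°  ·
  (0,2): δ = 128.44°  ·
  (0,3): δ = 109.07°  ·
  (0,4): δ = 22.13°  ✓
  (0,5): δ = 26.69°  ✓
  (0,6): δ = 42.96°  ✓
  (0,7): δ = 89.77°  ·
  (1,2): δ = 157.54°  ·
  (1,3): δ = 138.18°  ·
  (1,4): δ = 51.24°  ✓
  (1,5): δ = 2.41°  ✓
  (1,6): δ = 13.85°  ✓
  (1,7): δ = 60.66°  ·
  (2,3): δ = 160.64°  ·
  (2,4): δ = 73.70°  ·
  (2,5): δ = 24.87°  ✓
  (2,6): δ = 8.61°  ✓
  (2,7): δ = 38.20°  ✓
  (3,4): δ = 93.06°  ·
  (3,5): δ = 44.23°  ✓
  (3,6): δ = 27.97°  ✓
  (3,7): δ = 18.84°  ✓
  (4,5): δ = 131.17°  ·
  (4,6): δ = 114.91°  ·
  (4,7): δ = 68.10°  ·
  (5,6): δ = 163.73°  ·
  (5,7): δ = 116.93°  ·
  (6,7): δ = 133.19°  ·
antipodal pairs: 12

count = 12; pairs: (0,4), (0,5), (0,6), (1,4), (1,5), (1,6), (2,5), (2,6), (2,7), (3,5), (3,6), (3,7)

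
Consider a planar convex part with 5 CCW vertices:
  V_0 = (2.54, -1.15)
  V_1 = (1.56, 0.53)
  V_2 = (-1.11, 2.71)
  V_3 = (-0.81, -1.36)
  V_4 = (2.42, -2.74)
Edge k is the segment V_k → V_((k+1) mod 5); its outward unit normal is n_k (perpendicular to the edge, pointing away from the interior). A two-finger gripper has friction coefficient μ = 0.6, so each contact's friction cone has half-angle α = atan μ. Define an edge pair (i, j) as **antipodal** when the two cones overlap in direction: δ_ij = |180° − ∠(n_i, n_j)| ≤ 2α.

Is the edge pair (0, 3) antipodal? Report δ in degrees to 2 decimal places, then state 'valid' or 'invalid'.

δ = 36.61°, valid

α = atan 0.6 = 30.96°;  2α = 61.93°
edge 0: e_0 = (-0.98, +1.68);  n_0 = (+0.8638, +0.5039)
edge 3: e_3 = (+3.23, -1.38);  n_3 = (-0.3929, -0.9196)
∠(n_0, n_3) = 143.39°
δ = |180° − 143.39°| = 36.61°
36.61° ≤ 2α = 61.93°  →  valid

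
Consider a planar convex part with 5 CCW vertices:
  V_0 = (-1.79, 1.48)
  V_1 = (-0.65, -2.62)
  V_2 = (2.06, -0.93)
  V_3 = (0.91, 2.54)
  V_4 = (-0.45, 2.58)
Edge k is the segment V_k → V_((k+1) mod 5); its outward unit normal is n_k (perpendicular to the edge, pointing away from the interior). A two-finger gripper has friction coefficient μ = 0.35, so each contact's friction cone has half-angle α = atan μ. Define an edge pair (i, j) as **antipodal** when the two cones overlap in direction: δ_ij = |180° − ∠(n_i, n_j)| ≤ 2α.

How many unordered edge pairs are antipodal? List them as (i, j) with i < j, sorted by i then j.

α = atan 0.35 = 19.29°;  2α = 38.58°
n_0 = (-0.9635, -0.2679)
n_1 = (+0.5292, -0.8485)
n_2 = (+0.9492, +0.3146)
n_3 = (+0.0294, +0.9996)
n_4 = (-0.6345, +0.7729)
  (0,1): δ = 73.59°  ·
  (0,2): δ = 2.80°  ✓
  (0,3): δ = 72.78°  ·
  (0,4): δ = 113.84°  ·
  (1,2): δ = 103.61°  ·
  (1,3): δ = 33.63°  ✓
  (1,4): δ = 7.43°  ✓
  (2,3): δ = 110.02°  ·
  (2,4): δ = 68.95°  ·
  (3,4): δ = 138.93°  ·
antipodal pairs: 3

count = 3; pairs: (0,2), (1,3), (1,4)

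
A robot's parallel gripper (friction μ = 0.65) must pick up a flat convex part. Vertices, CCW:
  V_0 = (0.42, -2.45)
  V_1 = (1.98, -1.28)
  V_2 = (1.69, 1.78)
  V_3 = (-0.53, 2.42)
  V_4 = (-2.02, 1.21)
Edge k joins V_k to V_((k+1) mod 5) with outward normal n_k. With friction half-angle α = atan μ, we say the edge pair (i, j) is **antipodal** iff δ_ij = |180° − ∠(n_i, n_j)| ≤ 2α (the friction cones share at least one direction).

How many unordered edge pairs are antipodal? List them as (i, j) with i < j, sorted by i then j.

count = 5; pairs: (0,2), (0,3), (1,3), (1,4), (2,4)

α = atan 0.65 = 33.02°;  2α = 66.05°
n_0 = (+0.6000, -0.8000)
n_1 = (+0.9955, +0.0943)
n_2 = (+0.2770, +0.9609)
n_3 = (-0.6304, +0.7763)
n_4 = (-0.8321, -0.5547)
  (0,1): δ = 121.46°  ·
  (0,2): δ = 52.95°  ✓
  (0,3): δ = 2.21°  ✓
  (0,4): δ = 86.82°  ·
  (1,2): δ = 111.50°  ·
  (1,3): δ = 56.33°  ✓
  (1,4): δ = 28.28°  ✓
  (2,3): δ = 124.84°  ·
  (2,4): δ = 40.23°  ✓
  (3,4): δ = 95.39°  ·
antipodal pairs: 5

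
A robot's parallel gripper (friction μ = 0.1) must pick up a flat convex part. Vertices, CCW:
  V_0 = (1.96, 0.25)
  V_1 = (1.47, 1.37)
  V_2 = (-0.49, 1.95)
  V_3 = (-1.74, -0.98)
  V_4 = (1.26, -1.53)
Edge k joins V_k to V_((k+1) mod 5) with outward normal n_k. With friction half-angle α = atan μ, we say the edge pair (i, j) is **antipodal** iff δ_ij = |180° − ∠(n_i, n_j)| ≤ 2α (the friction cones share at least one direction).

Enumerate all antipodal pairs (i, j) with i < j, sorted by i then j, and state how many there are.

α = atan 0.1 = 5.71°;  2α = 11.42°
n_0 = (+0.9162, +0.4008)
n_1 = (+0.2838, +0.9589)
n_2 = (-0.9198, +0.3924)
n_3 = (-0.1803, -0.9836)
n_4 = (+0.9306, -0.3660)
  (0,1): δ = 130.11°  ·
  (0,2): δ = 46.73°  ·
  (0,3): δ = 55.98°  ·
  (0,4): δ = 134.90°  ·
  (1,2): δ = 96.62°  ·
  (1,3): δ = 6.10°  ✓
  (1,4): δ = 85.02°  ·
  (2,3): δ = 77.28°  ·
  (2,4): δ = 1.64°  ✓
  (3,4): δ = 101.08°  ·
antipodal pairs: 2

count = 2; pairs: (1,3), (2,4)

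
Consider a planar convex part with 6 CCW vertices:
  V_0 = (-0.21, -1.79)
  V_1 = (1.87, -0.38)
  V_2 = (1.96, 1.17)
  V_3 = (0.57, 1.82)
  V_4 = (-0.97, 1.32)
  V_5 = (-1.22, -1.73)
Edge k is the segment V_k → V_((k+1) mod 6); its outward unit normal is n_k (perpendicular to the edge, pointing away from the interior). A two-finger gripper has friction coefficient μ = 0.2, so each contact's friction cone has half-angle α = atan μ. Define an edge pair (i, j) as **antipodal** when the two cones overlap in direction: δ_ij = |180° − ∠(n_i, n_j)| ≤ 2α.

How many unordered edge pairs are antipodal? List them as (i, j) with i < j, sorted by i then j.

count = 4; pairs: (0,3), (1,4), (2,5), (3,5)

α = atan 0.2 = 11.31°;  2α = 22.62°
n_0 = (+0.5611, -0.8277)
n_1 = (+0.9983, -0.0580)
n_2 = (+0.4236, +0.9058)
n_3 = (-0.3088, +0.9511)
n_4 = (-0.9967, +0.0817)
n_5 = (-0.0593, -0.9982)
  (0,1): δ = 127.46°  ·
  (0,2): δ = 59.19°  ·
  (0,3): δ = 16.15°  ✓
  (0,4): δ = 51.18°  ·
  (0,5): δ = 142.47°  ·
  (1,2): δ = 111.74°  ·
  (1,3): δ = 68.69°  ·
  (1,4): δ = 1.36°  ✓
  (1,5): δ = 89.92°  ·
  (2,3): δ = 136.95°  ·
  (2,4): δ = 69.62°  ·
  (2,5): δ = 21.66°  ✓
  (3,4): δ = 112.67°  ·
  (3,5): δ = 21.39°  ✓
  (4,5): δ = 88.71°  ·
antipodal pairs: 4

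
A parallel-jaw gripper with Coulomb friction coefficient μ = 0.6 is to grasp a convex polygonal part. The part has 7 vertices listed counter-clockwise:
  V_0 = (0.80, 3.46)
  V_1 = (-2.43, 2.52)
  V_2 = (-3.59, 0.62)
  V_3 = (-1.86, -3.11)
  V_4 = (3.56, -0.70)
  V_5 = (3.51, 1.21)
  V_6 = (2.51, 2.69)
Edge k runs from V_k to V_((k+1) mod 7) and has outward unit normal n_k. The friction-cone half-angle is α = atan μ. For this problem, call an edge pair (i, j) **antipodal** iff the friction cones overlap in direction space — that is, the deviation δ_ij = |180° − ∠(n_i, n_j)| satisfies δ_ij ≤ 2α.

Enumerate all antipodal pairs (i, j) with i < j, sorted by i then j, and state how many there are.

α = atan 0.6 = 30.96°;  2α = 61.93°
n_0 = (-0.2794, +0.9602)
n_1 = (-0.8535, +0.5211)
n_2 = (-0.9072, -0.4208)
n_3 = (+0.4063, -0.9137)
n_4 = (+0.9997, +0.0262)
n_5 = (+0.8286, +0.5599)
n_6 = (+0.4106, +0.9118)
  (0,1): δ = 137.63°  ·
  (0,2): δ = 81.34°  ·
  (0,3): δ = 7.75°  ✓
  (0,4): δ = 75.27°  ·
  (0,5): δ = 107.82°  ·
  (0,6): δ = 139.53°  ·
  (1,2): δ = 123.71°  ·
  (1,3): δ = 34.62°  ✓
  (1,4): δ = 32.90°  ✓
  (1,5): δ = 65.45°  ·
  (1,6): δ = 97.16°  ·
  (2,3): δ = 90.91°  ·
  (2,4): δ = 23.38°  ✓
  (2,5): δ = 9.16°  ✓
  (2,6): δ = 40.88°  ✓
  (3,4): δ = 112.47°  ·
  (3,5): δ = 79.93°  ·
  (3,6): δ = 48.21°  ✓
  (4,5): δ = 147.45°  ·
  (4,6): δ = 115.74°  ·
  (5,6): δ = 148.29°  ·
antipodal pairs: 7

count = 7; pairs: (0,3), (1,3), (1,4), (2,4), (2,5), (2,6), (3,6)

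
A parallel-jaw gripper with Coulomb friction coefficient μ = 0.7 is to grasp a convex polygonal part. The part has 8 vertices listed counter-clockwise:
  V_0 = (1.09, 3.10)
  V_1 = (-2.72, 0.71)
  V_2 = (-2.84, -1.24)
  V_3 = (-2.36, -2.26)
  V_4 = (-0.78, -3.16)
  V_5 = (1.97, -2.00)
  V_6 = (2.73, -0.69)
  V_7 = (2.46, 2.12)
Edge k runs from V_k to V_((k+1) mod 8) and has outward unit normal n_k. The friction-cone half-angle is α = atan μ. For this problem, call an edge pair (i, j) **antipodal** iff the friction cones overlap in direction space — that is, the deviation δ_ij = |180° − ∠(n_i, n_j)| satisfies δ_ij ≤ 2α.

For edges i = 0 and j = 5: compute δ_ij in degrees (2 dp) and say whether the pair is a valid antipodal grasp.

δ = 27.78°, valid

α = atan 0.7 = 34.99°;  2α = 69.98°
edge 0: e_0 = (-3.81, -2.39);  n_0 = (-0.5314, +0.8471)
edge 5: e_5 = (+0.76, +1.31);  n_5 = (+0.8650, -0.5018)
∠(n_0, n_5) = 152.22°
δ = |180° − 152.22°| = 27.78°
27.78° ≤ 2α = 69.98°  →  valid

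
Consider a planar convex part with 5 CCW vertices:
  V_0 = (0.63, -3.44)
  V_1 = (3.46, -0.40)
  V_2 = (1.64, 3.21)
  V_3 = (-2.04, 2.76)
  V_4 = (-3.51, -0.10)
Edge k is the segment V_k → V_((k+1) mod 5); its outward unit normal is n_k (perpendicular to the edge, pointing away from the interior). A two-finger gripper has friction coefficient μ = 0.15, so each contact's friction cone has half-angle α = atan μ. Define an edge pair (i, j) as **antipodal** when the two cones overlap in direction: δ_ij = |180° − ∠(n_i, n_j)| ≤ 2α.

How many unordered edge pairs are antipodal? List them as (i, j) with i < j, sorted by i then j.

α = atan 0.15 = 8.53°;  2α = 17.06°
n_0 = (+0.7319, -0.6814)
n_1 = (+0.8929, +0.4502)
n_2 = (-0.1214, +0.9926)
n_3 = (-0.8894, +0.4571)
n_4 = (-0.6279, -0.7783)
  (0,1): δ = 110.29°  ·
  (0,2): δ = 40.08°  ·
  (0,3): δ = 15.75°  ✓
  (0,4): δ = 94.06°  ·
  (1,2): δ = 109.78°  ·
  (1,3): δ = 53.96°  ·
  (1,4): δ = 24.35°  ·
  (2,3): δ = 124.17°  ·
  (2,4): δ = 45.87°  ·
  (3,4): δ = 101.69°  ·
antipodal pairs: 1

count = 1; pairs: (0,3)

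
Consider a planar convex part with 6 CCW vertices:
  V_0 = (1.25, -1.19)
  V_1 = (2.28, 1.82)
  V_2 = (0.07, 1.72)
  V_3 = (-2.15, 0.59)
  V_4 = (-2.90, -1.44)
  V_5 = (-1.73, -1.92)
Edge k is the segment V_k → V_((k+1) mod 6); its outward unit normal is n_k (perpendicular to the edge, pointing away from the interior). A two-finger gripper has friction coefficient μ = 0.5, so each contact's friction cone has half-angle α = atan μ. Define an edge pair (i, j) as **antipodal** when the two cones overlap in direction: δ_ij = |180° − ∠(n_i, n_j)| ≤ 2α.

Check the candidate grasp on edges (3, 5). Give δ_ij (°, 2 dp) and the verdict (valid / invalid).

δ = 55.96°, invalid

α = atan 0.5 = 26.57°;  2α = 53.13°
edge 3: e_3 = (-0.75, -2.03);  n_3 = (-0.9380, +0.3466)
edge 5: e_5 = (+2.98, +0.73);  n_5 = (+0.2379, -0.9713)
∠(n_3, n_5) = 124.04°
δ = |180° − 124.04°| = 55.96°
55.96° > 2α = 53.13°  →  invalid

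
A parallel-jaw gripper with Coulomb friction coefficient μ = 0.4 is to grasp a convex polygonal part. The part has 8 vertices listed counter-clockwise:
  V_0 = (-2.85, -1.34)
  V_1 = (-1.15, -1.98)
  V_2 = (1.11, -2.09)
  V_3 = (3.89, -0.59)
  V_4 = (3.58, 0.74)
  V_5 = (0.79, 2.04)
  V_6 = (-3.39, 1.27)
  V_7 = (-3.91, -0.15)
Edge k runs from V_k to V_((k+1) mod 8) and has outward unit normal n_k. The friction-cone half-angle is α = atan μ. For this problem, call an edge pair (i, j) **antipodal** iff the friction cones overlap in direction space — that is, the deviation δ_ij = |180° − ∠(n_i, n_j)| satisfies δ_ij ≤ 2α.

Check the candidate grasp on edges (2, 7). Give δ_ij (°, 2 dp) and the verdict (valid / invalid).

δ = 103.34°, invalid

α = atan 0.4 = 21.80°;  2α = 43.60°
edge 2: e_2 = (+2.78, +1.50);  n_2 = (+0.4749, -0.8801)
edge 7: e_7 = (+1.06, -1.19);  n_7 = (-0.7467, -0.6651)
∠(n_2, n_7) = 76.66°
δ = |180° − 76.66°| = 103.34°
103.34° > 2α = 43.60°  →  invalid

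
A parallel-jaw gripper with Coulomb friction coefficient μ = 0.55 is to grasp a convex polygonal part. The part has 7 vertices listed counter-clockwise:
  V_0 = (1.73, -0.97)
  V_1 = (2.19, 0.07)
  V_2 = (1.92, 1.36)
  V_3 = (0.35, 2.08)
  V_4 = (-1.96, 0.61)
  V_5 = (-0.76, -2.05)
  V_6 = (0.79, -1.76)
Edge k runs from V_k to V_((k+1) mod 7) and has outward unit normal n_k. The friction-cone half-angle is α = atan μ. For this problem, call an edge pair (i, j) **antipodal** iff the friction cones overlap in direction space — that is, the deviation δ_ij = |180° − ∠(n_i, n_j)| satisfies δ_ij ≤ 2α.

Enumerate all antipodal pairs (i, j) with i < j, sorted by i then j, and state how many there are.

count = 7; pairs: (0,3), (0,4), (1,4), (2,4), (2,5), (3,5), (3,6)

α = atan 0.55 = 28.81°;  2α = 57.62°
n_0 = (+0.9145, -0.4045)
n_1 = (+0.9788, +0.2049)
n_2 = (+0.4169, +0.9090)
n_3 = (-0.5369, +0.8437)
n_4 = (-0.9115, -0.4112)
n_5 = (+0.1839, -0.9829)
n_6 = (+0.6434, -0.7655)
  (0,1): δ = 144.32°  ·
  (0,2): δ = 90.78°  ·
  (0,3): δ = 33.67°  ✓
  (0,4): δ = 48.14°  ✓
  (0,5): δ = 124.46°  ·
  (0,6): δ = 153.90°  ·
  (1,2): δ = 126.46°  ·
  (1,3): δ = 69.35°  ·
  (1,4): δ = 12.46°  ✓
  (1,5): δ = 88.78°  ·
  (1,6): δ = 118.22°  ·
  (2,3): δ = 122.89°  ·
  (2,4): δ = 41.08°  ✓
  (2,5): δ = 35.23°  ✓
  (2,6): δ = 64.68°  ·
  (3,4): δ = 98.19°  ·
  (3,5): δ = 21.87°  ✓
  (3,6): δ = 7.57°  ✓
  (4,5): δ = 103.68°  ·
  (4,6): δ = 74.24°  ·
  (5,6): δ = 150.55°  ·
antipodal pairs: 7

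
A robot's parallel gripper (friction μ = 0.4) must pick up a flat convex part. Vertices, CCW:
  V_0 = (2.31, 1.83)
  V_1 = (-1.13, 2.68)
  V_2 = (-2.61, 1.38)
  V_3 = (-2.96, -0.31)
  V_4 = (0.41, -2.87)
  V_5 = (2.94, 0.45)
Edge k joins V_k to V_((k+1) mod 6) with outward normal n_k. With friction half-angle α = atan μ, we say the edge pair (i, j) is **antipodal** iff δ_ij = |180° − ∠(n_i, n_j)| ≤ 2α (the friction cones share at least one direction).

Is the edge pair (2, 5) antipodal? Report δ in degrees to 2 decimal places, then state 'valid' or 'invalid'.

δ = 36.24°, valid

α = atan 0.4 = 21.80°;  2α = 43.60°
edge 2: e_2 = (-0.35, -1.69);  n_2 = (-0.9792, +0.2028)
edge 5: e_5 = (-0.63, +1.38);  n_5 = (+0.9097, +0.4153)
∠(n_2, n_5) = 143.76°
δ = |180° − 143.76°| = 36.24°
36.24° ≤ 2α = 43.60°  →  valid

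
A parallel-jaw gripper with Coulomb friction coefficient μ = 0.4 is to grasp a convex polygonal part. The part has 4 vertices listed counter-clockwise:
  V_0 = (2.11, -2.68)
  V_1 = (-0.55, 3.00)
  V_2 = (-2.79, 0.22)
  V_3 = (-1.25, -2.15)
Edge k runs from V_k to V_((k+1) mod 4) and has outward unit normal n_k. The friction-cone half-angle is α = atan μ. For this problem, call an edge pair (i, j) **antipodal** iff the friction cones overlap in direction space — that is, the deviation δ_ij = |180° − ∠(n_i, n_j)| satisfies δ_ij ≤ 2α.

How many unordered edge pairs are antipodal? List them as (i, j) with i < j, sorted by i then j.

count = 1; pairs: (0,2)

α = atan 0.4 = 21.80°;  2α = 43.60°
n_0 = (+0.9056, +0.4241)
n_1 = (-0.7787, +0.6274)
n_2 = (-0.8385, -0.5449)
n_3 = (-0.1558, -0.9878)
  (0,1): δ = 63.95°  ·
  (0,2): δ = 7.92°  ✓
  (0,3): δ = 55.94°  ·
  (1,2): δ = 108.12°  ·
  (1,3): δ = 60.10°  ·
  (2,3): δ = 131.98°  ·
antipodal pairs: 1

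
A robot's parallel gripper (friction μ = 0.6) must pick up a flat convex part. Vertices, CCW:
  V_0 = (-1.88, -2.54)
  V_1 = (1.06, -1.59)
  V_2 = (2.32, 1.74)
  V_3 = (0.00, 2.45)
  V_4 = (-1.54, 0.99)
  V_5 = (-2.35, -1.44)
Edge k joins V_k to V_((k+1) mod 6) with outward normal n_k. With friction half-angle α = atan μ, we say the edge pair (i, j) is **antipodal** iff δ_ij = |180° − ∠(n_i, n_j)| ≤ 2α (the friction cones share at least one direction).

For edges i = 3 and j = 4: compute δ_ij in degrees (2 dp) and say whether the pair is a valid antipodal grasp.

α = atan 0.6 = 30.96°;  2α = 61.93°
edge 3: e_3 = (-1.54, -1.46);  n_3 = (-0.6880, +0.7257)
edge 4: e_4 = (-0.81, -2.43);  n_4 = (-0.9487, +0.3162)
∠(n_3, n_4) = 28.09°
δ = |180° − 28.09°| = 151.91°
151.91° > 2α = 61.93°  →  invalid

δ = 151.91°, invalid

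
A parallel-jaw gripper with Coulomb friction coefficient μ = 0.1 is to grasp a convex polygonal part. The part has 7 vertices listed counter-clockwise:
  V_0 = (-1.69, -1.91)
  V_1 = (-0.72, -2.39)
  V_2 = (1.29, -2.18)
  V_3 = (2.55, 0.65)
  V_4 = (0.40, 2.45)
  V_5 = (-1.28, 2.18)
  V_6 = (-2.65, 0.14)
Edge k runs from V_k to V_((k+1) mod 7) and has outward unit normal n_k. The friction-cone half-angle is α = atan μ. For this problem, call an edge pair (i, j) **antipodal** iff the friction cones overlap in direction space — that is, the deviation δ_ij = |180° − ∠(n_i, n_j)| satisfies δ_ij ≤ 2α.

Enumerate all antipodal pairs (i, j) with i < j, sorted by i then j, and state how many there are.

α = atan 0.1 = 5.71°;  2α = 11.42°
n_0 = (-0.4435, -0.8963)
n_1 = (+0.1039, -0.9946)
n_2 = (+0.9135, -0.4067)
n_3 = (+0.6419, +0.7668)
n_4 = (-0.1587, +0.9873)
n_5 = (-0.8302, +0.5575)
n_6 = (-0.9056, -0.4241)
  (0,1): δ = 147.71°  ·
  (0,2): δ = 87.67°  ·
  (0,3): δ = 13.61°  ·
  (0,4): δ = 35.46°  ·
  (0,5): δ = 82.44°  ·
  (0,6): δ = 141.42°  ·
  (1,2): δ = 119.96°  ·
  (1,3): δ = 45.90°  ·
  (1,4): δ = 3.17°  ✓
  (1,5): δ = 50.15°  ·
  (1,6): δ = 109.13°  ·
  (2,3): δ = 105.94°  ·
  (2,4): δ = 56.87°  ·
  (2,5): δ = 9.88°  ✓
  (2,6): δ = 49.09°  ·
  (3,4): δ = 130.93°  ·
  (3,5): δ = 83.95°  ·
  (3,6): δ = 24.97°  ·
  (4,5): δ = 133.01°  ·
  (4,6): δ = 74.04°  ·
  (5,6): δ = 121.02°  ·
antipodal pairs: 2

count = 2; pairs: (1,4), (2,5)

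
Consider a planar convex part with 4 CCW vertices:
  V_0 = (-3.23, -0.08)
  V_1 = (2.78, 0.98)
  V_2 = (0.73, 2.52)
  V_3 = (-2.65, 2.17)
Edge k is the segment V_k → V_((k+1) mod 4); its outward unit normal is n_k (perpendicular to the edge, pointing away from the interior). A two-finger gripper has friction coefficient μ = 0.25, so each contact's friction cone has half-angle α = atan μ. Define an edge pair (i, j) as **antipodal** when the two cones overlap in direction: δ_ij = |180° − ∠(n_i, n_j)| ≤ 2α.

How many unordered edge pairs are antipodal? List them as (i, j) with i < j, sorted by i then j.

count = 1; pairs: (0,2)

α = atan 0.25 = 14.04°;  2α = 28.07°
n_0 = (+0.1737, -0.9848)
n_1 = (+0.6006, +0.7995)
n_2 = (-0.1030, +0.9947)
n_3 = (-0.9683, +0.2496)
  (0,1): δ = 46.92°  ·
  (0,2): δ = 4.09°  ✓
  (0,3): δ = 65.54°  ·
  (1,2): δ = 137.17°  ·
  (1,3): δ = 67.54°  ·
  (2,3): δ = 110.37°  ·
antipodal pairs: 1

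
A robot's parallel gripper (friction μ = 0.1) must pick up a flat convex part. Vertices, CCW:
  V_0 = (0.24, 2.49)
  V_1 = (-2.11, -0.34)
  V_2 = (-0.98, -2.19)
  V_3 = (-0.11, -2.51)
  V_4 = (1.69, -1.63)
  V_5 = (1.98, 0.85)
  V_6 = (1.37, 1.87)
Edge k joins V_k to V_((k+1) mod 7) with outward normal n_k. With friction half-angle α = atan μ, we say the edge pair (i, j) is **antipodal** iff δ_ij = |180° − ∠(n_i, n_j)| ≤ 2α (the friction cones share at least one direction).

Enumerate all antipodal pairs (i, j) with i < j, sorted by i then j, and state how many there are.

count = 2; pairs: (1,5), (2,6)

α = atan 0.1 = 5.71°;  2α = 11.42°
n_0 = (-0.7693, +0.6388)
n_1 = (-0.8534, -0.5213)
n_2 = (-0.3452, -0.9385)
n_3 = (+0.4392, -0.8984)
n_4 = (+0.9932, -0.1161)
n_5 = (+0.8582, +0.5133)
n_6 = (+0.4810, +0.8767)
  (0,1): δ = 108.88°  ·
  (0,2): δ = 70.49°  ·
  (0,3): δ = 24.24°  ·
  (0,4): δ = 33.04°  ·
  (0,5): δ = 70.59°  ·
  (0,6): δ = 100.95°  ·
  (1,2): δ = 141.61°  ·
  (1,3): δ = 95.36°  ·
  (1,4): δ = 38.09°  ·
  (1,5): δ = 0.54°  ✓
  (1,6): δ = 29.83°  ·
  (2,3): δ = 133.75°  ·
  (2,4): δ = 76.48°  ·
  (2,5): δ = 38.92°  ·
  (2,6): δ = 8.56°  ✓
  (3,4): δ = 122.72°  ·
  (3,5): δ = 85.17°  ·
  (3,6): δ = 54.81°  ·
  (4,5): δ = 142.45°  ·
  (4,6): δ = 112.08°  ·
  (5,6): δ = 149.63°  ·
antipodal pairs: 2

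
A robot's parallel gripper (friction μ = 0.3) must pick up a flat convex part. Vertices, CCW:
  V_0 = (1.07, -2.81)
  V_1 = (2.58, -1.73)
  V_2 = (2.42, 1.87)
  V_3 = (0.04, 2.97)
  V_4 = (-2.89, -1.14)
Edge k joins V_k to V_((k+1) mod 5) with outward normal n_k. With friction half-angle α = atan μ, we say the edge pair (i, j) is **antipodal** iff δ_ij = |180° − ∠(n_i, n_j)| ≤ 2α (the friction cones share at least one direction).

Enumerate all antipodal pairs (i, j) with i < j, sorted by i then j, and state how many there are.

α = atan 0.3 = 16.70°;  2α = 33.40°
n_0 = (+0.5817, -0.8134)
n_1 = (+0.9990, +0.0444)
n_2 = (+0.4195, +0.9077)
n_3 = (-0.8143, +0.5805)
n_4 = (-0.3886, -0.9214)
  (0,1): δ = 123.03°  ·
  (0,2): δ = 60.38°  ·
  (0,3): δ = 18.94°  ✓
  (0,4): δ = 121.56°  ·
  (1,2): δ = 117.35°  ·
  (1,3): δ = 38.03°  ·
  (1,4): δ = 64.59°  ·
  (2,3): δ = 100.68°  ·
  (2,4): δ = 1.94°  ✓
  (3,4): δ = 77.38°  ·
antipodal pairs: 2

count = 2; pairs: (0,3), (2,4)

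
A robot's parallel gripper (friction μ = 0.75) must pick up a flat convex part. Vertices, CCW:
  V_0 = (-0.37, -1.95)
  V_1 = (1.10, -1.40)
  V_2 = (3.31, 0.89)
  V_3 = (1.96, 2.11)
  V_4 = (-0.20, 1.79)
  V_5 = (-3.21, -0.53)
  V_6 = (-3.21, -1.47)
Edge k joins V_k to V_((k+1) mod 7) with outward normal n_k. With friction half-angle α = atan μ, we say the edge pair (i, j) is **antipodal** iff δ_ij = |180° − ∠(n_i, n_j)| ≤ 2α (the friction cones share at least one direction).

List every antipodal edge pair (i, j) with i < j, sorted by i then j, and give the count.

count = 11; pairs: (0,2), (0,3), (0,4), (0,5), (1,3), (1,4), (1,5), (2,5), (2,6), (3,6), (4,6)

α = atan 0.75 = 36.87°;  2α = 73.74°
n_0 = (+0.3504, -0.9366)
n_1 = (+0.7196, -0.6944)
n_2 = (+0.6705, +0.7419)
n_3 = (-0.1465, +0.9892)
n_4 = (-0.6105, +0.7920)
n_5 = (-1.0000, -0.0000)
n_6 = (-0.1667, -0.9860)
  (0,1): δ = 154.49°  ·
  (0,2): δ = 62.62°  ✓
  (0,3): δ = 12.09°  ✓
  (0,4): δ = 17.11°  ✓
  (0,5): δ = 69.49°  ✓
  (0,6): δ = 149.89°  ·
  (1,2): δ = 88.12°  ·
  (1,3): δ = 37.59°  ✓
  (1,4): δ = 8.39°  ✓
  (1,5): δ = 43.98°  ✓
  (1,6): δ = 124.39°  ·
  (2,3): δ = 129.47°  ·
  (2,4): δ = 100.27°  ·
  (2,5): δ = 47.90°  ✓
  (2,6): δ = 32.51°  ✓
  (3,4): δ = 150.80°  ·
  (3,5): δ = 98.43°  ·
  (3,6): δ = 18.02°  ✓
  (4,5): δ = 127.62°  ·
  (4,6): δ = 47.22°  ✓
  (5,6): δ = 99.59°  ·
antipodal pairs: 11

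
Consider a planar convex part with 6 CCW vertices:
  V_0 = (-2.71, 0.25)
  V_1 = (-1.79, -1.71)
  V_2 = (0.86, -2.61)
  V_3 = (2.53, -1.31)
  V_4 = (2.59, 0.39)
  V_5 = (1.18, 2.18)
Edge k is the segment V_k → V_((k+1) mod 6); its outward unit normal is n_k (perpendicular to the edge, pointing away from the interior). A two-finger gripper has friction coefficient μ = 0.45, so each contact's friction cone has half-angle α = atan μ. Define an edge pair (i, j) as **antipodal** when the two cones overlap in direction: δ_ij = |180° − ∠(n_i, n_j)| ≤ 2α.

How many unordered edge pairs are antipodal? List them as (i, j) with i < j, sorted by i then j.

α = atan 0.45 = 24.23°;  2α = 48.46°
n_0 = (-0.9052, -0.4249)
n_1 = (-0.3216, -0.9469)
n_2 = (+0.6143, -0.7891)
n_3 = (+0.9994, -0.0353)
n_4 = (+0.7856, +0.6188)
n_5 = (-0.4444, +0.8958)
  (0,1): δ = 133.90°  ·
  (0,2): δ = 77.25°  ·
  (0,3): δ = 27.17°  ✓
  (0,4): δ = 13.08°  ✓
  (0,5): δ = 91.24°  ·
  (1,2): δ = 123.34°  ·
  (1,3): δ = 73.26°  ·
  (1,4): δ = 33.01°  ✓
  (1,5): δ = 45.15°  ✓
  (2,3): δ = 129.92°  ·
  (2,4): δ = 89.67°  ·
  (2,5): δ = 11.51°  ✓
  (3,4): δ = 139.75°  ·
  (3,5): δ = 61.59°  ·
  (4,5): δ = 101.84°  ·
antipodal pairs: 5

count = 5; pairs: (0,3), (0,4), (1,4), (1,5), (2,5)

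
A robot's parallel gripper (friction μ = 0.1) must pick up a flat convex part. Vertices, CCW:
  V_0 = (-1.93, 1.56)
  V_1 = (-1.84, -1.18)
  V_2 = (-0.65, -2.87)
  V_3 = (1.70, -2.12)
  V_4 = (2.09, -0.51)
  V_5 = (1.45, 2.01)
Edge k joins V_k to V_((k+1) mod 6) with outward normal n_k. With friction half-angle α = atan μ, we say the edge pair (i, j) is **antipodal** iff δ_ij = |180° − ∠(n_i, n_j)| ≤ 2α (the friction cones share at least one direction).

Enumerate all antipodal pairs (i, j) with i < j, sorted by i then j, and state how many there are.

count = 1; pairs: (2,5)

α = atan 0.1 = 5.71°;  2α = 11.42°
n_0 = (-0.9995, -0.0328)
n_1 = (-0.8176, -0.5757)
n_2 = (+0.3040, -0.9527)
n_3 = (+0.9719, -0.2354)
n_4 = (+0.9692, +0.2462)
n_5 = (-0.1320, +0.9913)
  (0,1): δ = 146.73°  ·
  (0,2): δ = 74.18°  ·
  (0,3): δ = 15.50°  ·
  (0,4): δ = 12.37°  ·
  (0,5): δ = 95.70°  ·
  (1,2): δ = 107.45°  ·
  (1,3): δ = 48.77°  ·
  (1,4): δ = 20.90°  ·
  (1,5): δ = 62.43°  ·
  (2,3): δ = 121.32°  ·
  (2,4): δ = 93.45°  ·
  (2,5): δ = 10.12°  ✓
  (3,4): δ = 152.13°  ·
  (3,5): δ = 68.80°  ·
  (4,5): δ = 96.67°  ·
antipodal pairs: 1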